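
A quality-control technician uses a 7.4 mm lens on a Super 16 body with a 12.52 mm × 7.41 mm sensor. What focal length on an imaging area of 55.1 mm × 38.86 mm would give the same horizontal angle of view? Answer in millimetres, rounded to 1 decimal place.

Equal angle of view means equal width/f ratio, so f₂ = f₁ · (width₂/width₁) = 7.4 × 55.1/12.52.
f₂ = 7.4 × 4.40096 ≈ 32.567 mm.

32.6 mm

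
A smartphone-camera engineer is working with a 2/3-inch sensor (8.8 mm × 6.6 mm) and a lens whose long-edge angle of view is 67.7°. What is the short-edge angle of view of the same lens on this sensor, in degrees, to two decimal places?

53.41°

From the long-edge AOV: f = 8.8 / (2·tan(33.85°)) = 8.8 / 1.34141 ≈ 6.5603 mm.
Short-edge AOV = 2·arctan(6.6 / (2 × 6.5603)) = 2·arctan(0.50303) ≈ 53.4075°.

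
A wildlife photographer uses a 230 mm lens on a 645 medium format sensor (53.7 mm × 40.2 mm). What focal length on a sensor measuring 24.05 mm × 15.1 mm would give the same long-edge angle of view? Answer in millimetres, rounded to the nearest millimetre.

103 mm

Equal angle of view means equal width/f ratio, so f₂ = f₁ · (width₂/width₁) = 230 × 24.05/53.7.
f₂ = 230 × 0.44786 ≈ 103.007 mm.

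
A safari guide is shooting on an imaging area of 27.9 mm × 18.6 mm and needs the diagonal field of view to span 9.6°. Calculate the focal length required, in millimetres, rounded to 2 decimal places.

Sensor diagonal = √(27.9² + 18.6²) = √1124.3700 ≈ 33.5316 mm.
From α = 2·arctan(d/2f) we get f = d / (2·tan(α/2)).
With d = 33.5316 mm and α/2 = 4.8°, tan(α/2) ≈ 0.08397, so f ≈ 33.5316 / 0.16794 ≈ 199.6587 mm.

199.66 mm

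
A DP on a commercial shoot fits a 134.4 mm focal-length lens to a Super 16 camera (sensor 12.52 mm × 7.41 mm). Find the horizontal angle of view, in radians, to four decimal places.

0.0931 rad

Angle of view α = 2·arctan(w/2f) with w = 12.52 mm and f = 134.4 mm.
w/2f = 0.04658; arctan(0.04658) ≈ 0.0465 rad, so α ≈ 0.0931 rad.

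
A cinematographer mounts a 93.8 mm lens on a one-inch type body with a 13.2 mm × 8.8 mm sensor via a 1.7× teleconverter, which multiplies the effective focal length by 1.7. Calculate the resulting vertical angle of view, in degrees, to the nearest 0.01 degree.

3.16°

Effective focal length f = 93.8 × 1.7 = 159.46 mm.
α = 2·arctan(8.8 / (2 × 159.46)) = 2·arctan(0.02759) ≈ 3.1611°.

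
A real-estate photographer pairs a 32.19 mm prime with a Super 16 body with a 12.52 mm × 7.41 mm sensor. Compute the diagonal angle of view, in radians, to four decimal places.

0.4445 rad

Sensor diagonal = √(12.52² + 7.41²) = √211.6585 ≈ 14.5485 mm.
Angle of view α = 2·arctan(d/2f) with d = 14.5485 mm and f = 32.19 mm.
d/2f = 0.22598; arctan(0.22598) ≈ 0.2222 rad, so α ≈ 0.4445 rad.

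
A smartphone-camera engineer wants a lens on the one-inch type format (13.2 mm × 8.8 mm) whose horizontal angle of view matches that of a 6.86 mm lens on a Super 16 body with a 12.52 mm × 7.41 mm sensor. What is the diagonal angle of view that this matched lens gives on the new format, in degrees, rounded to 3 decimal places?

95.283°

Equal horizontal AOV ⇒ f₂ = f₁ · 13.2/12.52 = 6.86 × 1.05431 ≈ 7.2326 mm.
Sensor diagonal = √(13.2² + 8.8²) = √251.6800 ≈ 15.8644 mm.
Diagonal AOV on the new format = 2·arctan(15.8644 / (2 × 7.2326)) = 2·arctan(1.09673) ≈ 95.2829°.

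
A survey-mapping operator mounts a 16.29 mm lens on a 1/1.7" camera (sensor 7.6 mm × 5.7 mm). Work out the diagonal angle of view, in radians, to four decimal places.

0.5674 rad

Sensor diagonal = √(7.6² + 5.7²) = √90.2500 ≈ 9.5000 mm.
Angle of view α = 2·arctan(d/2f) with d = 9.5000 mm and f = 16.29 mm.
d/2f = 0.29159; arctan(0.29159) ≈ 0.2837 rad, so α ≈ 0.5674 rad.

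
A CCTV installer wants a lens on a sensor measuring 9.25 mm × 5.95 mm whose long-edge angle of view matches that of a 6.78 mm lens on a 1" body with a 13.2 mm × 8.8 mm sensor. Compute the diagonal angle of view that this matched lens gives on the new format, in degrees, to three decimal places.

98.348°

Equal long-edge AOV ⇒ f₂ = f₁ · 9.25/13.2 = 6.78 × 0.70076 ≈ 4.7511 mm.
Sensor diagonal = √(9.25² + 5.95²) = √120.9650 ≈ 10.9984 mm.
Diagonal AOV on the new format = 2·arctan(10.9984 / (2 × 4.7511)) = 2·arctan(1.15745) ≈ 98.3481°.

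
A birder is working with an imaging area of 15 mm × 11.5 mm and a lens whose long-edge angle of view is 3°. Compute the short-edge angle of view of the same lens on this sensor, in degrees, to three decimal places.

2.300°

From the long-edge AOV: f = 15 / (2·tan(1.5°)) = 15 / 0.05237 ≈ 286.4134 mm.
Short-edge AOV = 2·arctan(11.5 / (2 × 286.4134)) = 2·arctan(0.02008) ≈ 2.3002°.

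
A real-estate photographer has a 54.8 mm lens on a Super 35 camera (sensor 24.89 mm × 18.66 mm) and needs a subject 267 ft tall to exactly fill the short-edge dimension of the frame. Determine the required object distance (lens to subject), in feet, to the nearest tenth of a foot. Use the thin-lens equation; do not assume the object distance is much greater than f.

784.3 ft

W: 267 ft × 304.8 mm/ft = 81381.60 mm.
Magnification m = h/W = dᵢ/dₒ; combined with 1/f = 1/dₒ + 1/dᵢ this gives dₒ = f·(1 + W/h).
dₒ = 54.8 mm × (1 + 81381.6/18.66) = 54.8 × 4362.2860 ≈ 239053.275 mm = 239053.275/304.8 ft = 784.296 ft.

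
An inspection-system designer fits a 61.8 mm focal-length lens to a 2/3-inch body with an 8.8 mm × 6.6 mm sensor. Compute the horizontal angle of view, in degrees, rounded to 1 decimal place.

Angle of view α = 2·arctan(w/2f) with w = 8.8 mm and f = 61.8 mm.
w/2f = 0.07120; arctan(0.07120) ≈ 4.0724°, so α ≈ 8.1449°.

8.1°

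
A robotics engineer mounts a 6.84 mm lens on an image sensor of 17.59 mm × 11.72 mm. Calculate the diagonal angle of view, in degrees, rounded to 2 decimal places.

Sensor diagonal = √(17.59² + 11.72²) = √446.7665 ≈ 21.1369 mm.
Angle of view α = 2·arctan(d/2f) with d = 21.1369 mm and f = 6.84 mm.
d/2f = 1.54509; arctan(1.54509) ≈ 57.0886°, so α ≈ 114.1772°.

114.18°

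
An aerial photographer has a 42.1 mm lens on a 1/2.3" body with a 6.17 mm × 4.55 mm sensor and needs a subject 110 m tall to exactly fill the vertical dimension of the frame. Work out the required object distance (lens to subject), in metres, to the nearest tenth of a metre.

1017.8 m

W: 110 m = 110000 mm.
Magnification m = h/W = dᵢ/dₒ; combined with 1/f = 1/dₒ + 1/dᵢ this gives dₒ = f·(1 + W/h).
dₒ = 42.1 mm × (1 + 110000/4.55) = 42.1 × 24176.8242 ≈ 1017844.298 mm = 1017.84 m.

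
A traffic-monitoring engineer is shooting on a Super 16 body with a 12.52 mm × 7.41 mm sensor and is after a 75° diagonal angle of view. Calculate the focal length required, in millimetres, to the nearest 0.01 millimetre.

9.48 mm

Sensor diagonal = √(12.52² + 7.41²) = √211.6585 ≈ 14.5485 mm.
From α = 2·arctan(d/2f) we get f = d / (2·tan(α/2)).
With d = 14.5485 mm and α/2 = 37.5°, tan(α/2) ≈ 0.76733, so f ≈ 14.5485 / 1.53465 ≈ 9.4800 mm.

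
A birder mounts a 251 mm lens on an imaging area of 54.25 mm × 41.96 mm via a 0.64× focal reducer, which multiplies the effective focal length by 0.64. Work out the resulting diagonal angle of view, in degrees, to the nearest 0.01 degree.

24.10°

Effective focal length f = 251 × 0.64 = 160.64 mm.
Sensor diagonal = √(54.25² + 41.96²) = √4703.7041 ≈ 68.5836 mm.
α = 2·arctan(68.584 / (2 × 160.64)) = 2·arctan(0.21347) ≈ 24.1001°.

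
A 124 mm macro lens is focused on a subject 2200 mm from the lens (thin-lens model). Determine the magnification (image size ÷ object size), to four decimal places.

0.0597×

Thin lens: 1/f = 1/dₒ + 1/dᵢ → 1/dᵢ = 1/124 − 1/2200 = 0.0076100 mm⁻¹, so dᵢ ≈ 131.4066 mm.
Magnification m = dᵢ/dₒ = 131.4066/2200 ≈ 0.05973.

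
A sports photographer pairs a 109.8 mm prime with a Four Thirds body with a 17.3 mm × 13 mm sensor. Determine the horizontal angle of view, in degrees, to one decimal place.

9.0°

Angle of view α = 2·arctan(w/2f) with w = 17.3 mm and f = 109.8 mm.
w/2f = 0.07878; arctan(0.07878) ≈ 4.5044°, so α ≈ 9.0089°.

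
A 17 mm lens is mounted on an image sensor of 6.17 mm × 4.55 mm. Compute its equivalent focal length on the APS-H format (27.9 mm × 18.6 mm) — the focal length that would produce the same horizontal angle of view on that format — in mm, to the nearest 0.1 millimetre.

76.9 mm

Equal angle of view means equal width/f ratio, so f₂ = f₁ · (width₂/width₁) = 17 × 27.9/6.17.
f₂ = 17 × 4.52188 ≈ 76.872 mm.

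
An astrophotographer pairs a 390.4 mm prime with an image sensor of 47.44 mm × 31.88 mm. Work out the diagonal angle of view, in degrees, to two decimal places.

Sensor diagonal = √(47.44² + 31.88²) = √3266.8880 ≈ 57.1567 mm.
Angle of view α = 2·arctan(d/2f) with d = 57.1567 mm and f = 390.4 mm.
d/2f = 0.07320; arctan(0.07320) ≈ 4.1867°, so α ≈ 8.3735°.

8.37°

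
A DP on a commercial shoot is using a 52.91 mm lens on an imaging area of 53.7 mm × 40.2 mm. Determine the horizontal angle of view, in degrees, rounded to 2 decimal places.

53.81°

Angle of view α = 2·arctan(w/2f) with w = 53.7 mm and f = 52.91 mm.
w/2f = 0.50747; arctan(0.50747) ≈ 26.9062°, so α ≈ 53.8124°.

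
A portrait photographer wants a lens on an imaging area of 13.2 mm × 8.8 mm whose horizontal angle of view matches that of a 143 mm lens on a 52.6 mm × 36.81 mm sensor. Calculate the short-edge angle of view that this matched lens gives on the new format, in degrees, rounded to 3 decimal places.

13.980°

Equal horizontal AOV ⇒ f₂ = f₁ · 13.2/52.6 = 143 × 0.25095 ≈ 35.8859 mm.
Short-edge AOV on the new format = 2·arctan(8.8 / (2 × 35.8859)) = 2·arctan(0.12261) ≈ 13.9804°.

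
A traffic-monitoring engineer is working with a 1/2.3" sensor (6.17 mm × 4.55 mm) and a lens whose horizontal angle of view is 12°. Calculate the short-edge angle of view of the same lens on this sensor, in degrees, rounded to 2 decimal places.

8.86°

From the horizontal AOV: f = 6.17 / (2·tan(6°)) = 6.17 / 0.21021 ≈ 29.3518 mm.
Short-edge AOV = 2·arctan(4.55 / (2 × 29.3518)) = 2·arctan(0.07751) ≈ 8.8640°.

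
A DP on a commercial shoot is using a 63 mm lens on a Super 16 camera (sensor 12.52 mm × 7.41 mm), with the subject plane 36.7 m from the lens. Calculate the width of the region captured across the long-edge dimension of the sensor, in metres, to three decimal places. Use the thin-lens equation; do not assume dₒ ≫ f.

7.281 m

dₒ: 36.7 m = 36700 mm.
Similar triangles through the lens centre give W/dₒ = w/dᵢ; with 1/f = 1/dₒ + 1/dᵢ this gives W = w·(dₒ − f)/f.
W = 12.52 mm × (36700 − 63) / 63 = 12.52 × 581.5397 ≈ 7280.877 mm = 7.28088 m.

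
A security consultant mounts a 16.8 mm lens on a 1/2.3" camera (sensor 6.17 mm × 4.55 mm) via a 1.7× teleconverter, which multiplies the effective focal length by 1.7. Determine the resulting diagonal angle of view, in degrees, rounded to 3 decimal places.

15.288°

Effective focal length f = 16.8 × 1.7 = 28.56 mm.
Sensor diagonal = √(6.17² + 4.55²) = √58.7714 ≈ 7.6663 mm.
α = 2·arctan(7.666 / (2 × 28.56)) = 2·arctan(0.13421) ≈ 15.2883°.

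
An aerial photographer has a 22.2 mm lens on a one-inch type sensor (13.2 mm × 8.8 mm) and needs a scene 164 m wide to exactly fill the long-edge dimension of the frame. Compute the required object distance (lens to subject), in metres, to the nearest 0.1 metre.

275.8 m

W: 164 m = 164000 mm.
Magnification m = w/W = dᵢ/dₒ; combined with 1/f = 1/dₒ + 1/dᵢ this gives dₒ = f·(1 + W/w).
dₒ = 22.2 mm × (1 + 164000/13.2) = 22.2 × 12425.2424 ≈ 275840.382 mm = 275.84 m.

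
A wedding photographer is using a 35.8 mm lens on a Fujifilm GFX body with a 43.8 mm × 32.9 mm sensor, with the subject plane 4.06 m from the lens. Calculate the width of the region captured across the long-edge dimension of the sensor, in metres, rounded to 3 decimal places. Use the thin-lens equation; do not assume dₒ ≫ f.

dₒ: 4.06 m = 4060 mm.
Similar triangles through the lens centre give W/dₒ = w/dᵢ; with 1/f = 1/dₒ + 1/dᵢ this gives W = w·(dₒ − f)/f.
W = 43.8 mm × (4060 − 35.8) / 35.8 = 43.8 × 112.4078 ≈ 4923.463 mm = 4.92346 m.

4.923 m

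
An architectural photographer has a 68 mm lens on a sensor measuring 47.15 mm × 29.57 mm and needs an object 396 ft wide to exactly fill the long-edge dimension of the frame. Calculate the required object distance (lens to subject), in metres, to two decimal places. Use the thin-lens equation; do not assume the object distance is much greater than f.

174.14 m

W: 396 ft × 304.8 mm/ft = 120700.80 mm.
Magnification m = w/W = dᵢ/dₒ; combined with 1/f = 1/dₒ + 1/dᵢ this gives dₒ = f·(1 + W/w).
dₒ = 68 mm × (1 + 120701/47.15) = 68 × 2560.9320 ≈ 174143.379 mm = 174.143 m.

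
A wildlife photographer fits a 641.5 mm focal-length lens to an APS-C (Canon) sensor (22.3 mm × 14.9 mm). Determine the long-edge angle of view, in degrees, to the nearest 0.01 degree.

1.99°

Angle of view α = 2·arctan(w/2f) with w = 22.3 mm and f = 641.5 mm.
w/2f = 0.01738; arctan(0.01738) ≈ 0.9958°, so α ≈ 1.9915°.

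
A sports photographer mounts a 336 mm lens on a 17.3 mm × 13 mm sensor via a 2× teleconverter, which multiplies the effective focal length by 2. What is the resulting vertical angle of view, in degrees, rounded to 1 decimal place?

1.1°

Effective focal length f = 336 × 2 = 672 mm.
α = 2·arctan(13 / (2 × 672)) = 2·arctan(0.00967) ≈ 1.1084°.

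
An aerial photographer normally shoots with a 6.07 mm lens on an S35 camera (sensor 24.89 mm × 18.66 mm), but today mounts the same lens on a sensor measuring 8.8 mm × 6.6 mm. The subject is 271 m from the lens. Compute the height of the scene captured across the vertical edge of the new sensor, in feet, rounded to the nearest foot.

967 ft

The focal length stays 6.07 mm; the relevant sensor dimension is now h = 6.6 mm. Object distance dₒ = 271 m = 271000 mm.
Thin-lens field height W = h·(dₒ − f)/f = 6.6 × (271000 − 6.07)/6.07 ≈ 294655.673 mm = 294655.673/304.8 ft = 966.718 ft.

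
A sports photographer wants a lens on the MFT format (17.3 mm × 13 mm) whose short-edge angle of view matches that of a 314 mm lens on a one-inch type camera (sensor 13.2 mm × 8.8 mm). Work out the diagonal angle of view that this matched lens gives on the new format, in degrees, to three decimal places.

2.672°

Equal short-edge AOV ⇒ f₂ = f₁ · 13/8.8 = 314 × 1.47727 ≈ 463.8636 mm.
Sensor diagonal = √(17.3² + 13²) = √468.2900 ≈ 21.6400 mm.
Diagonal AOV on the new format = 2·arctan(21.6400 / (2 × 463.8636)) = 2·arctan(0.02333) ≈ 2.6725°.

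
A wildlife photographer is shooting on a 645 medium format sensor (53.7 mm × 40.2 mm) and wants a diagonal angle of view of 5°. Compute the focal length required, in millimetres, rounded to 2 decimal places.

768.19 mm

Sensor diagonal = √(53.7² + 40.2²) = √4499.7300 ≈ 67.0800 mm.
From α = 2·arctan(d/2f) we get f = d / (2·tan(α/2)).
With d = 67.0800 mm and α/2 = 2.5°, tan(α/2) ≈ 0.04366, so f ≈ 67.0800 / 0.08732 ≈ 768.1926 mm.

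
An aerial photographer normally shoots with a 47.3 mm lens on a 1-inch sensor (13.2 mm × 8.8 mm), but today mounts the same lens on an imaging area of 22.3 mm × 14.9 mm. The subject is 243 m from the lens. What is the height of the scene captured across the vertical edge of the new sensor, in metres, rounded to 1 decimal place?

76.5 m

The focal length stays 47.3 mm; the relevant sensor dimension is now h = 14.9 mm. Object distance dₒ = 243 m = 243000 mm.
Thin-lens field height W = h·(dₒ − f)/f = 14.9 × (243000 − 47.3)/47.3 ≈ 76532.669 mm = 76.5327 m.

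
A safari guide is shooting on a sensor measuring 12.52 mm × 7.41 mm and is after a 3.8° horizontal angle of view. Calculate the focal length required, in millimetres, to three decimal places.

From α = 2·arctan(w/2f) we get f = w / (2·tan(α/2)).
With w = 12.52 mm and α/2 = 1.9°, tan(α/2) ≈ 0.03317, so f ≈ 12.52 / 0.06635 ≈ 188.7053 mm.

188.705 mm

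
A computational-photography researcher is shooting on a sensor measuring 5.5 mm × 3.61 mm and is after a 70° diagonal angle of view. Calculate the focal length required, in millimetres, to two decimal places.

Sensor diagonal = √(5.5² + 3.61²) = √43.2821 ≈ 6.5789 mm.
From α = 2·arctan(d/2f) we get f = d / (2·tan(α/2)).
With d = 6.5789 mm and α/2 = 35°, tan(α/2) ≈ 0.70021, so f ≈ 6.5789 / 1.40042 ≈ 4.6978 mm.

4.70 mm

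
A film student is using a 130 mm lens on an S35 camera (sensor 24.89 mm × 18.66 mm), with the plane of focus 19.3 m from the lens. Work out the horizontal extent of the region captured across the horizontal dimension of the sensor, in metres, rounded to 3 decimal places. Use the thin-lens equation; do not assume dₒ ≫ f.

dₒ: 19.3 m = 19300 mm.
Similar triangles through the lens centre give W/dₒ = w/dᵢ; with 1/f = 1/dₒ + 1/dᵢ this gives W = w·(dₒ − f)/f.
W = 24.89 mm × (19300 − 130) / 130 = 24.89 × 147.4615 ≈ 3670.318 mm = 3.67032 m.

3.670 m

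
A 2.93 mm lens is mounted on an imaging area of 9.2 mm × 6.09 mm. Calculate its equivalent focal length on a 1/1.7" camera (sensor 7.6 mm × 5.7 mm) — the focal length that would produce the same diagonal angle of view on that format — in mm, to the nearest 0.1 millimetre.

2.5 mm

Sensor diagonal = √(9.2² + 6.09²) = √121.7281 ≈ 11.0330 mm.
Sensor diagonal = √(7.6² + 5.7²) = √90.2500 ≈ 9.5000 mm.
Equal angle of view means equal diagonal/f ratio, so f₂ = f₁ · (diagonal₂/diagonal₁) = 2.93 × 9.5000/11.0330.
f₂ = 2.93 × 0.86105 ≈ 2.523 mm.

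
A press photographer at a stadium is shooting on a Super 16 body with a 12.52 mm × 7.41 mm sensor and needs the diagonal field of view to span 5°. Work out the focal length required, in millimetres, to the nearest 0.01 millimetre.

Sensor diagonal = √(12.52² + 7.41²) = √211.6585 ≈ 14.5485 mm.
From α = 2·arctan(d/2f) we get f = d / (2·tan(α/2)).
With d = 14.5485 mm and α/2 = 2.5°, tan(α/2) ≈ 0.04366, so f ≈ 14.5485 / 0.08732 ≈ 166.6076 mm.

166.61 mm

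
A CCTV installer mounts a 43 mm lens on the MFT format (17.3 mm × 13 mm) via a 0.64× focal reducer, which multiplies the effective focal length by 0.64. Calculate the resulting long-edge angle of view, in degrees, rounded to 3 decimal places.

Effective focal length f = 43 × 0.64 = 27.52 mm.
α = 2·arctan(17.3 / (2 × 27.52)) = 2·arctan(0.31432) ≈ 34.8976°.

34.898°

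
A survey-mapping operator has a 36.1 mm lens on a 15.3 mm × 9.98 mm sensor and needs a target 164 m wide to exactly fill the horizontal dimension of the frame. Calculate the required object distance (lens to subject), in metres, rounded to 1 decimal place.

387.0 m

W: 164 m = 164000 mm.
Magnification m = w/W = dᵢ/dₒ; combined with 1/f = 1/dₒ + 1/dᵢ this gives dₒ = f·(1 + W/w).
dₒ = 36.1 mm × (1 + 164000/15.3) = 36.1 × 10719.9542 ≈ 386990.348 mm = 386.99 m.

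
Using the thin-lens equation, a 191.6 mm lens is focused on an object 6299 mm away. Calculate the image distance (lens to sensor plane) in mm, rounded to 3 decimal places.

197.611 mm

1/dᵢ = 1/f − 1/dₒ = 1/191.6 − 1/6299 = 0.0050605 mm⁻¹.
dᵢ = 1/0.0050605 ≈ 197.6108 mm.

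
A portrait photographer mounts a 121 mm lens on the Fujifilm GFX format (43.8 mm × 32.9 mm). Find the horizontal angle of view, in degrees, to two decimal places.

20.52°

Angle of view α = 2·arctan(w/2f) with w = 43.8 mm and f = 121 mm.
w/2f = 0.18099; arctan(0.18099) ≈ 10.2590°, so α ≈ 20.5180°.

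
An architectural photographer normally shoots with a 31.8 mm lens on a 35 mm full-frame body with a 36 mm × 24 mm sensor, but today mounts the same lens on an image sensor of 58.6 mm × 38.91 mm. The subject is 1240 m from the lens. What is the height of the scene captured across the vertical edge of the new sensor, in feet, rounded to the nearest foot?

The focal length stays 31.8 mm; the relevant sensor dimension is now h = 38.91 mm. Object distance dₒ = 1240 m = 1.24e+06 mm.
Thin-lens field height W = h·(dₒ − f)/f = 38.91 × (1.24e+06 − 31.8)/31.8 ≈ 1517206.373 mm = 1517206.373/304.8 ft = 4977.71 ft.

4978 ft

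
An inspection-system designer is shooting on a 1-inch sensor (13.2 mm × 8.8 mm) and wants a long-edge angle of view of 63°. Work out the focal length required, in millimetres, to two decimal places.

10.77 mm

From α = 2·arctan(w/2f) we get f = w / (2·tan(α/2)).
With w = 13.2 mm and α/2 = 31.5°, tan(α/2) ≈ 0.61280, so f ≈ 13.2 / 1.22560 ≈ 10.7702 mm.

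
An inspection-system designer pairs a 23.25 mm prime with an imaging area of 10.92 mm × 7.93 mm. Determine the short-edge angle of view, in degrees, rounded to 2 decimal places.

Angle of view α = 2·arctan(h/2f) with h = 7.93 mm and f = 23.25 mm.
h/2f = 0.17054; arctan(0.17054) ≈ 9.6780°, so α ≈ 19.3560°.

19.36°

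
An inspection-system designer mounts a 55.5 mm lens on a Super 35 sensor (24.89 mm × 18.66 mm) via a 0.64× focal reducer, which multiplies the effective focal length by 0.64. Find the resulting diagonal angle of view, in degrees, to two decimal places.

47.30°

Effective focal length f = 55.5 × 0.64 = 35.52 mm.
Sensor diagonal = √(24.89² + 18.66²) = √967.7077 ≈ 31.1080 mm.
α = 2·arctan(31.108 / (2 × 35.52)) = 2·arctan(0.43789) ≈ 47.2967°.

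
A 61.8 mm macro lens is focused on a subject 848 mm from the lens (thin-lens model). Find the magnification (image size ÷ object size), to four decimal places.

Thin lens: 1/f = 1/dₒ + 1/dᵢ → 1/dᵢ = 1/61.8 − 1/848 = 0.0150020 mm⁻¹, so dᵢ ≈ 66.6578 mm.
Magnification m = dᵢ/dₒ = 66.6578/848 ≈ 0.07861.

0.0786×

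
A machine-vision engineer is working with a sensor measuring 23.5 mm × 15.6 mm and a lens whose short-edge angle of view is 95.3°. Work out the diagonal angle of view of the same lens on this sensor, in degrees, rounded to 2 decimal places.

126.49°

From the short-edge AOV: f = 15.6 / (2·tan(47.65°)) = 15.6 / 2.19412 ≈ 7.1099 mm.
Sensor diagonal = √(23.5² + 15.6²) = √795.6100 ≈ 28.2066 mm.
Diagonal AOV = 2·arctan(28.2066 / (2 × 7.1099)) = 2·arctan(1.98361) ≈ 126.4918°.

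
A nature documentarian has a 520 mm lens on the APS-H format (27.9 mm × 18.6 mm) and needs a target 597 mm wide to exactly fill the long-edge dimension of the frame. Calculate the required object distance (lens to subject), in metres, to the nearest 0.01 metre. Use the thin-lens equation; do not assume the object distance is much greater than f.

Magnification m = w/W = dᵢ/dₒ; combined with 1/f = 1/dₒ + 1/dᵢ this gives dₒ = f·(1 + W/w).
dₒ = 520 mm × (1 + 597/27.9) = 520 × 22.3978 ≈ 11646.882 mm = 11.6469 m.

11.65 m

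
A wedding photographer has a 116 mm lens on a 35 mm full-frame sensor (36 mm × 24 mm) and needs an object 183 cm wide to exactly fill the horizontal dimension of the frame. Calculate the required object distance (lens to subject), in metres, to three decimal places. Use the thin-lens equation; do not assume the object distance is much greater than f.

6.013 m

W: 183 cm = 1830 mm.
Magnification m = w/W = dᵢ/dₒ; combined with 1/f = 1/dₒ + 1/dᵢ this gives dₒ = f·(1 + W/w).
dₒ = 116 mm × (1 + 1830/36) = 116 × 51.8333 ≈ 6012.667 mm = 6.01267 m.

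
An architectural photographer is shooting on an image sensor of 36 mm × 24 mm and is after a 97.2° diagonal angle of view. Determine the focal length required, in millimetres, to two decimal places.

19.07 mm

Sensor diagonal = √(36² + 24²) = √1872.0000 ≈ 43.2666 mm.
From α = 2·arctan(d/2f) we get f = d / (2·tan(α/2)).
With d = 43.2666 mm and α/2 = 48.6°, tan(α/2) ≈ 1.13428, so f ≈ 43.2666 / 2.26855 ≈ 19.0723 mm.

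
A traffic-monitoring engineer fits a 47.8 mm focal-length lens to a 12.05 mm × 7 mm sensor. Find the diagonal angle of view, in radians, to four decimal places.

0.2895 rad

Sensor diagonal = √(12.05² + 7²) = √194.2025 ≈ 13.9357 mm.
Angle of view α = 2·arctan(d/2f) with d = 13.9357 mm and f = 47.8 mm.
d/2f = 0.14577; arctan(0.14577) ≈ 0.1448 rad, so α ≈ 0.2895 rad.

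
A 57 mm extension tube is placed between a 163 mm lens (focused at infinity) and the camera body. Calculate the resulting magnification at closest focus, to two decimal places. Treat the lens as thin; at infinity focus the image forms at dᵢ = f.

0.35×

The tube moves the image plane from f to f + e, so dᵢ = 163 + 57 = 220 mm. Focus is achieved when 1/f = 1/dₒ + 1/dᵢ, giving dₒ = 1/(1/f − 1/(f+e)).
Magnification m = dᵢ/dₒ = (f+e)·(1/f − 1/(f+e)) = e/f = 57/163 ≈ 0.3497.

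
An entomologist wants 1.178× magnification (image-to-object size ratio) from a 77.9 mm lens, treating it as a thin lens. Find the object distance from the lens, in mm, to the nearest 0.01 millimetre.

With m = dᵢ/dₒ and 1/f = 1/dₒ + 1/dᵢ, substituting dᵢ = m·dₒ gives 1/f = (1 + 1/m)/dₒ, hence dₒ = f·(1 + 1/m).
dₒ = 77.9 × (1 + 1/1.178) = 77.9 × 1.84890 ≈ 144.029 mm.

144.03 mm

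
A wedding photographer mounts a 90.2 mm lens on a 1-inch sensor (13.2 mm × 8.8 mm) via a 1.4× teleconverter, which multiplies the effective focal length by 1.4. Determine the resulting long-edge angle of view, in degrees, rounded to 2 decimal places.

Effective focal length f = 90.2 × 1.4 = 126.28 mm.
α = 2·arctan(13.2 / (2 × 126.28)) = 2·arctan(0.05226) ≈ 5.9837°.

5.98°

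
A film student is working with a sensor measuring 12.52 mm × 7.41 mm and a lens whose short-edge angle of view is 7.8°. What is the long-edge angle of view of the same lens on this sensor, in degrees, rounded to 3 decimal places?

From the short-edge AOV: f = 7.41 / (2·tan(3.9°)) = 7.41 / 0.13635 ≈ 54.3469 mm.
Long-edge AOV = 2·arctan(12.52 / (2 × 54.3469)) = 2·arctan(0.11519) ≈ 13.1414°.

13.141°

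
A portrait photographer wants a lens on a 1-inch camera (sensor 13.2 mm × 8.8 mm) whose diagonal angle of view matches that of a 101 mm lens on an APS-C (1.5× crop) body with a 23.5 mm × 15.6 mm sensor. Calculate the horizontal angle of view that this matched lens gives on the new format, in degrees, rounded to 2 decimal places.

13.25°

Sensor diagonal = √(23.5² + 15.6²) = √795.6100 ≈ 28.2066 mm.
Sensor diagonal = √(13.2² + 8.8²) = √251.6800 ≈ 15.8644 mm.
Equal diagonal AOV ⇒ f₂ = f₁ · 15.8644/28.2066 = 101 × 0.56244 ≈ 56.8062 mm.
Horizontal AOV on the new format = 2·arctan(13.2 / (2 × 56.8062)) = 2·arctan(0.11618) ≈ 13.2543°.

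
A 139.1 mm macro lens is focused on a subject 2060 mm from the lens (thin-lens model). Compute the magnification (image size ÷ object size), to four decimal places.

0.0724×

Thin lens: 1/f = 1/dₒ + 1/dᵢ → 1/dᵢ = 1/139.1 − 1/2060 = 0.0067036 mm⁻¹, so dᵢ ≈ 149.1728 mm.
Magnification m = dᵢ/dₒ = 149.1728/2060 ≈ 0.07241.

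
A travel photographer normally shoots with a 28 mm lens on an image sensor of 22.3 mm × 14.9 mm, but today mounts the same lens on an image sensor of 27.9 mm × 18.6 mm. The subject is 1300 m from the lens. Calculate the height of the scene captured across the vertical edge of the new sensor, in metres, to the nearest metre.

864 m

The focal length stays 28 mm; the relevant sensor dimension is now h = 18.6 mm. Object distance dₒ = 1300 m = 1.3e+06 mm.
Thin-lens field height W = h·(dₒ − f)/f = 18.6 × (1.3e+06 − 28)/28 ≈ 863552.829 mm = 863.553 m.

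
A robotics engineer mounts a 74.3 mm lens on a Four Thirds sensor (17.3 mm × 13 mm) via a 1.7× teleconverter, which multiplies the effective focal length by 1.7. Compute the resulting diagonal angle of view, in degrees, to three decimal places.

Effective focal length f = 74.3 × 1.7 = 126.31 mm.
Sensor diagonal = √(17.3² + 13²) = √468.2900 ≈ 21.6400 mm.
α = 2·arctan(21.640 / (2 × 126.31)) = 2·arctan(0.08566) ≈ 9.7923°.

9.792°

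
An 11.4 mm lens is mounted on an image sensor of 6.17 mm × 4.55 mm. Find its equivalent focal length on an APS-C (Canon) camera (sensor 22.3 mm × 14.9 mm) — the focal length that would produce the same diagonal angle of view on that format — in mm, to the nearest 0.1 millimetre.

39.9 mm

Sensor diagonal = √(6.17² + 4.55²) = √58.7714 ≈ 7.6663 mm.
Sensor diagonal = √(22.3² + 14.9²) = √719.3000 ≈ 26.8198 mm.
Equal angle of view means equal diagonal/f ratio, so f₂ = f₁ · (diagonal₂/diagonal₁) = 11.4 × 26.8198/7.6663.
f₂ = 11.4 × 3.49842 ≈ 39.882 mm.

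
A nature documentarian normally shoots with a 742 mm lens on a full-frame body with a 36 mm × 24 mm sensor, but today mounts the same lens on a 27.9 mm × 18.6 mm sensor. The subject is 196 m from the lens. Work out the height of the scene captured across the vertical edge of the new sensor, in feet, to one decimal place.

The focal length stays 742 mm; the relevant sensor dimension is now h = 18.6 mm. Object distance dₒ = 196 m = 196000 mm.
Thin-lens field height W = h·(dₒ − f)/f = 18.6 × (196000 − 742)/742 ≈ 4894.608 mm = 4894.608/304.8 ft = 16.0584 ft.

16.1 ft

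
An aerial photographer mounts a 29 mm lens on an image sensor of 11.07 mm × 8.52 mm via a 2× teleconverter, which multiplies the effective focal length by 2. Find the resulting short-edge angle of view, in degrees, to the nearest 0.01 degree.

8.40°

Effective focal length f = 29 × 2 = 58 mm.
α = 2·arctan(8.52 / (2 × 58)) = 2·arctan(0.07345) ≈ 8.4015°.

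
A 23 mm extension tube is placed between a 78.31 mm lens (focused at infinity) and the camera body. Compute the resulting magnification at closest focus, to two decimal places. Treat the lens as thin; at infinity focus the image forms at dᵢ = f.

The tube moves the image plane from f to f + e, so dᵢ = 78.31 + 23 = 101.31 mm. Focus is achieved when 1/f = 1/dₒ + 1/dᵢ, giving dₒ = 1/(1/f − 1/(f+e)).
Magnification m = dᵢ/dₒ = (f+e)·(1/f − 1/(f+e)) = e/f = 23/78.31 ≈ 0.2937.

0.29×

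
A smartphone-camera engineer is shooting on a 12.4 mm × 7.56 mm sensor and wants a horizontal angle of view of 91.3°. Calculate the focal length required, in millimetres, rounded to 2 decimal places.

From α = 2·arctan(w/2f) we get f = w / (2·tan(α/2)).
With w = 12.4 mm and α/2 = 45.65°, tan(α/2) ≈ 1.02295, so f ≈ 12.4 / 2.04590 ≈ 6.0609 mm.

6.06 mm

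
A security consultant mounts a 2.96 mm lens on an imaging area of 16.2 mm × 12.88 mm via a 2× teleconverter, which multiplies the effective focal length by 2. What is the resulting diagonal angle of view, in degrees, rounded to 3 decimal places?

Effective focal length f = 2.96 × 2 = 5.92 mm.
Sensor diagonal = √(16.2² + 12.88²) = √428.3344 ≈ 20.6962 mm.
α = 2·arctan(20.696 / (2 × 5.92)) = 2·arctan(1.74799) ≈ 120.4536°.

120.454°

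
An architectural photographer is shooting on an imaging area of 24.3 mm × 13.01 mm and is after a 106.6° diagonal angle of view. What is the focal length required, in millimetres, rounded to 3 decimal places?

Sensor diagonal = √(24.3² + 13.01²) = √759.7501 ≈ 27.5636 mm.
From α = 2·arctan(d/2f) we get f = d / (2·tan(α/2)).
With d = 27.5636 mm and α/2 = 53.3°, tan(α/2) ≈ 1.34160, so f ≈ 27.5636 / 2.68321 ≈ 10.2726 mm.

10.273 mm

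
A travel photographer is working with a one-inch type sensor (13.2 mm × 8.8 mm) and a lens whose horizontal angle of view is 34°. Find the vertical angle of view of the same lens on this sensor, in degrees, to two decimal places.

From the horizontal AOV: f = 13.2 / (2·tan(17°)) = 13.2 / 0.61146 ≈ 21.5876 mm.
Vertical AOV = 2·arctan(8.8 / (2 × 21.5876)) = 2·arctan(0.20382) ≈ 23.0405°.

23.04°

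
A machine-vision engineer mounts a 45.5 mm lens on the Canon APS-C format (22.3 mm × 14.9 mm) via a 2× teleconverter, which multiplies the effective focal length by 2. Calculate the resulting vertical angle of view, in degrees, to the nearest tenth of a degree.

Effective focal length f = 45.5 × 2 = 91 mm.
α = 2·arctan(14.9 / (2 × 91)) = 2·arctan(0.08187) ≈ 9.3605°.

9.4°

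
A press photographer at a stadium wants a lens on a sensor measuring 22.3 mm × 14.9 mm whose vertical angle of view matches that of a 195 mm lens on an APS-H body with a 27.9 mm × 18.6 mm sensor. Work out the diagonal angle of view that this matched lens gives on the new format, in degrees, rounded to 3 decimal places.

9.813°

Equal vertical AOV ⇒ f₂ = f₁ · 14.9/18.6 = 195 × 0.80108 ≈ 156.2097 mm.
Sensor diagonal = √(22.3² + 14.9²) = √719.3000 ≈ 26.8198 mm.
Diagonal AOV on the new format = 2·arctan(26.8198 / (2 × 156.2097)) = 2·arctan(0.08585) ≈ 9.8131°.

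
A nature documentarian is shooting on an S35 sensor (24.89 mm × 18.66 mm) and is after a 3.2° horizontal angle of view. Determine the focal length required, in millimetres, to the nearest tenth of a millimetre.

445.5 mm

From α = 2·arctan(w/2f) we get f = w / (2·tan(α/2)).
With w = 24.89 mm and α/2 = 1.6°, tan(α/2) ≈ 0.02793, so f ≈ 24.89 / 0.05587 ≈ 445.5379 mm.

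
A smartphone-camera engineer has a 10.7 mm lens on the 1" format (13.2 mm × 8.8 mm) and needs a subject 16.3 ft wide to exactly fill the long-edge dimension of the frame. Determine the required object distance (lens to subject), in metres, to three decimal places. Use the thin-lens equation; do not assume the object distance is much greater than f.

W: 16.3 ft × 304.8 mm/ft = 4968.24 mm.
Magnification m = w/W = dᵢ/dₒ; combined with 1/f = 1/dₒ + 1/dᵢ this gives dₒ = f·(1 + W/w).
dₒ = 10.7 mm × (1 + 4968.24/13.2) = 10.7 × 377.3818 ≈ 4037.985 mm = 4.03799 m.

4.038 m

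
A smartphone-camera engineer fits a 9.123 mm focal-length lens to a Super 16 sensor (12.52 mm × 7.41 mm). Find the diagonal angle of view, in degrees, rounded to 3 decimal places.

Sensor diagonal = √(12.52² + 7.41²) = √211.6585 ≈ 14.5485 mm.
Angle of view α = 2·arctan(d/2f) with d = 14.5485 mm and f = 9.123 mm.
d/2f = 0.79735; arctan(0.79735) ≈ 38.5672°, so α ≈ 77.1344°.

77.134°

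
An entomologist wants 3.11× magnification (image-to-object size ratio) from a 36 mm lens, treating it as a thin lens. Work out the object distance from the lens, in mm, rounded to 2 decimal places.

With m = dᵢ/dₒ and 1/f = 1/dₒ + 1/dᵢ, substituting dᵢ = m·dₒ gives 1/f = (1 + 1/m)/dₒ, hence dₒ = f·(1 + 1/m).
dₒ = 36 × (1 + 1/3.11) = 36 × 1.32154 ≈ 47.576 mm.

47.58 mm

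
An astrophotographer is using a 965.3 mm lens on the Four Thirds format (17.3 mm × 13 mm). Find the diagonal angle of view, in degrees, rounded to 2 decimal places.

Sensor diagonal = √(17.3² + 13²) = √468.2900 ≈ 21.6400 mm.
Angle of view α = 2·arctan(d/2f) with d = 21.6400 mm and f = 965.3 mm.
d/2f = 0.01121; arctan(0.01121) ≈ 0.6422°, so α ≈ 1.2844°.

1.28°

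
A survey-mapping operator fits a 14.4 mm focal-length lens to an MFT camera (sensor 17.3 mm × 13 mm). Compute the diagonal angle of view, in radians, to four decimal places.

1.2888 rad

Sensor diagonal = √(17.3² + 13²) = √468.2900 ≈ 21.6400 mm.
Angle of view α = 2·arctan(d/2f) with d = 21.6400 mm and f = 14.4 mm.
d/2f = 0.75139; arctan(0.75139) ≈ 0.6444 rad, so α ≈ 1.2888 rad.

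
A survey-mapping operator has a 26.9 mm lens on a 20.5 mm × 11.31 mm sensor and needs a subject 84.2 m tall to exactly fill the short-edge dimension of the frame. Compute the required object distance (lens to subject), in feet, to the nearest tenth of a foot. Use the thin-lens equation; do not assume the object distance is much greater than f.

657.1 ft

W: 84.2 m = 84200 mm.
Magnification m = h/W = dᵢ/dₒ; combined with 1/f = 1/dₒ + 1/dᵢ this gives dₒ = f·(1 + W/h).
dₒ = 26.9 mm × (1 + 84200/11.31) = 26.9 × 7445.7392 ≈ 200290.384 mm = 200290.384/304.8 ft = 657.121 ft.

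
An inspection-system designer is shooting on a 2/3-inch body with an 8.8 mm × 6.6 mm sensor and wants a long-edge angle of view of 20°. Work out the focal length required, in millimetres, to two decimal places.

From α = 2·arctan(w/2f) we get f = w / (2·tan(α/2)).
With w = 8.8 mm and α/2 = 10°, tan(α/2) ≈ 0.17633, so f ≈ 8.8 / 0.35265 ≈ 24.9536 mm.

24.95 mm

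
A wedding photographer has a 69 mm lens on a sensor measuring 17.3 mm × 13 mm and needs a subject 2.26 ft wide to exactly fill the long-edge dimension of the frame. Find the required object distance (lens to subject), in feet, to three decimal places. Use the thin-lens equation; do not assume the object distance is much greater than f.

9.240 ft

W: 2.26 ft × 304.8 mm/ft = 688.85 mm.
Magnification m = w/W = dᵢ/dₒ; combined with 1/f = 1/dₒ + 1/dᵢ this gives dₒ = f·(1 + W/w).
dₒ = 69 mm × (1 + 688.848/17.3) = 69 × 40.8178 ≈ 2816.428 mm = 2816.428/304.8 ft = 9.24025 ft.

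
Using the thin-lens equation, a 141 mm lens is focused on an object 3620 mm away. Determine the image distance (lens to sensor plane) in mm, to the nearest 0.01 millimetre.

1/dᵢ = 1/f − 1/dₒ = 1/141 − 1/3620 = 0.0068160 mm⁻¹.
dᵢ = 1/0.0068160 ≈ 146.7146 mm.

146.71 mm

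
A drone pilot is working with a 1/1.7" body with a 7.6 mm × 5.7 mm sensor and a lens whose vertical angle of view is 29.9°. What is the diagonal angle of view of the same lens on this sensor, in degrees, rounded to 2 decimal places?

From the vertical AOV: f = 5.7 / (2·tan(14.95°)) = 5.7 / 0.53403 ≈ 10.6736 mm.
Sensor diagonal = √(7.6² + 5.7²) = √90.2500 ≈ 9.5000 mm.
Diagonal AOV = 2·arctan(9.5000 / (2 × 10.6736)) = 2·arctan(0.44502) ≈ 47.9804°.

47.98°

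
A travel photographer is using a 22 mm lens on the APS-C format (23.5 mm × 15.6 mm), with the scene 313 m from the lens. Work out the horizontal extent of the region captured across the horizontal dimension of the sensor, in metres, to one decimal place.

dₒ: 313 m = 313000 mm.
Similar triangles through the lens centre give W/dₒ = w/dᵢ; with 1/f = 1/dₒ + 1/dᵢ this gives W = w·(dₒ − f)/f.
W = 23.5 mm × (313000 − 22) / 22 = 23.5 × 14226.2727 ≈ 334317.409 mm = 334.317 m.

334.3 m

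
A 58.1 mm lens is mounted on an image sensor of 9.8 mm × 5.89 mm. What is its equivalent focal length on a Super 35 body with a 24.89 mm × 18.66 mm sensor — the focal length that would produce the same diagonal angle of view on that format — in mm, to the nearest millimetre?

Sensor diagonal = √(9.8² + 5.89²) = √130.7321 ≈ 11.4338 mm.
Sensor diagonal = √(24.89² + 18.66²) = √967.7077 ≈ 31.1080 mm.
Equal angle of view means equal diagonal/f ratio, so f₂ = f₁ · (diagonal₂/diagonal₁) = 58.1 × 31.1080/11.4338.
f₂ = 58.1 × 2.72070 ≈ 158.073 mm.

158 mm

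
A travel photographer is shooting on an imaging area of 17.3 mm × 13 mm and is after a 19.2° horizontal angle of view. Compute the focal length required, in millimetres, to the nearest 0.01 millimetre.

51.14 mm

From α = 2·arctan(w/2f) we get f = w / (2·tan(α/2)).
With w = 17.3 mm and α/2 = 9.6°, tan(α/2) ≈ 0.16914, so f ≈ 17.3 / 0.33827 ≈ 51.1419 mm.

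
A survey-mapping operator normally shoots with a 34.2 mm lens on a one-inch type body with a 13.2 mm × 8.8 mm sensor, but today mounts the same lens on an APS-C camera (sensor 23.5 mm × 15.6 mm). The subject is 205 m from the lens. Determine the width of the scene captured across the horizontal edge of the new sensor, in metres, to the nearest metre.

The focal length stays 34.2 mm; the relevant sensor dimension is now w = 23.5 mm. Object distance dₒ = 205 m = 205000 mm.
Thin-lens field width W = w·(dₒ − f)/f = 23.5 × (205000 − 34.2)/34.2 ≈ 140839.073 mm = 140.839 m.

141 m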